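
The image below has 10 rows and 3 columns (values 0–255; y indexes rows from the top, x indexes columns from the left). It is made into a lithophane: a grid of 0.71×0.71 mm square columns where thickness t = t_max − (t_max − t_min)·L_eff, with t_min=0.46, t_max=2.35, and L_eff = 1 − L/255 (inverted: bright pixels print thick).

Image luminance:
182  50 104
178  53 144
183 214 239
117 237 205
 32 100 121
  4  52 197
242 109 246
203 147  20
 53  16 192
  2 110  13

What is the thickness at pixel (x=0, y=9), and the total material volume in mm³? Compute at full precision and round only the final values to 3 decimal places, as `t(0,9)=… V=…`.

span = t_max - t_min = 2.35 - 0.46 = 1.890
L(0,9) = 2, L_eff = 1 - 2/255 = 0.992157 (inverted)
t(0,9) = 2.35 - 1.890·0.992157 = 0.475
Σt over all 10·3 pixels = 70899/1700 ≈ 41.7052941
V = pitch²·Σt = 0.71²·70899/1700 = 21.024

t(0,9)=0.475 V=21.024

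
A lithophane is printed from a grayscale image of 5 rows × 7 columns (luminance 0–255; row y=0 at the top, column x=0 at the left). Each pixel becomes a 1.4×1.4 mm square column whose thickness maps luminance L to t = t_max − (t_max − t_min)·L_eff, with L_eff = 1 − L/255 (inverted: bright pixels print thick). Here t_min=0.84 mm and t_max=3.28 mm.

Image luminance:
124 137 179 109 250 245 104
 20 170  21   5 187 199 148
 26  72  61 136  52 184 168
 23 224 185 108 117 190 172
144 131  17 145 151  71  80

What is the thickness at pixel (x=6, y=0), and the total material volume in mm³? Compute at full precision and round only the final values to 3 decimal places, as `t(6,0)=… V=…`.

span = t_max - t_min = 3.28 - 0.84 = 2.440
L(6,0) = 104, L_eff = 1 - 104/255 = 0.592157 (inverted)
t(6,0) = 3.28 - 2.440·0.592157 = 1.835
Σt over all 5·7 pixels = 90616/1275 ≈ 71.0713725
V = pitch²·Σt = 1.4²·90616/1275 = 139.300

t(6,0)=1.835 V=139.300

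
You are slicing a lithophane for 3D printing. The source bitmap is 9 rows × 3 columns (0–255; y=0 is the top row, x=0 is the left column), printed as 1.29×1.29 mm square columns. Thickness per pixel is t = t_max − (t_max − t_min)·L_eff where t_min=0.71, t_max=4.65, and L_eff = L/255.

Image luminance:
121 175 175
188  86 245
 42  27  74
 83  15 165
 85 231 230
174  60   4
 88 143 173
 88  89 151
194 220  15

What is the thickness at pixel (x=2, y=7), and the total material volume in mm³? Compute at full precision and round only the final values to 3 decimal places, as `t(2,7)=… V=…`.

span = t_max - t_min = 4.65 - 0.71 = 3.940
L(2,7) = 151, L_eff = 151/255 = 0.592157
t(2,7) = 4.65 - 3.940·0.592157 = 2.317
Σt over all 9·3 pixels = 1885171/25500 ≈ 73.9282745
V = pitch²·Σt = 1.29²·1885171/25500 = 123.024

t(2,7)=2.317 V=123.024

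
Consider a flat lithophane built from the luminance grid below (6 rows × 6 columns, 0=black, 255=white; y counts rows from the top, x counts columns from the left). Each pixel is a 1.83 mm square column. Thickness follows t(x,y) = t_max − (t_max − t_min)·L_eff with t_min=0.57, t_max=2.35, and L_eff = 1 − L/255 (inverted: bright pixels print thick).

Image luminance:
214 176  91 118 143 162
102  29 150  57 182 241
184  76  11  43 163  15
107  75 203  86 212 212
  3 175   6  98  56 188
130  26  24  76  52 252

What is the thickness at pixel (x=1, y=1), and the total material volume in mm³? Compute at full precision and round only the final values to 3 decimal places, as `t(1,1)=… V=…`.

t(1,1)=0.772 V=165.452

span = t_max - t_min = 2.35 - 0.57 = 1.780
L(1,1) = 29, L_eff = 1 - 29/255 = 0.886275 (inverted)
t(1,1) = 2.35 - 1.780·0.886275 = 0.772
Σt over all 6·6 pixels = 314956/6375 ≈ 49.4048627
V = pitch²·Σt = 1.83²·314956/6375 = 165.452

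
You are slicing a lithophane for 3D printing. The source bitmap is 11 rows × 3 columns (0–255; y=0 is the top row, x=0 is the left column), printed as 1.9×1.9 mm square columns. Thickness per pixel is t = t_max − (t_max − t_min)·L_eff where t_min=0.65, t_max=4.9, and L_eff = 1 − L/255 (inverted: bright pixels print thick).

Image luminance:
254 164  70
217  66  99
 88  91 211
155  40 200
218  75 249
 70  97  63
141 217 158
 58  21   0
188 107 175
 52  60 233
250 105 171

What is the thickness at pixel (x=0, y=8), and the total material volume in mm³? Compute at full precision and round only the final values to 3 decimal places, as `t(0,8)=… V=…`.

t(0,8)=3.783 V=339.942

span = t_max - t_min = 4.9 - 0.65 = 4.250
L(0,8) = 188, L_eff = 1 - 188/255 = 0.262745 (inverted)
t(0,8) = 4.9 - 4.250·0.262745 = 3.783
Σt over all 11·3 pixels = 565/6 ≈ 94.1666667
V = pitch²·Σt = 1.9²·565/6 = 339.942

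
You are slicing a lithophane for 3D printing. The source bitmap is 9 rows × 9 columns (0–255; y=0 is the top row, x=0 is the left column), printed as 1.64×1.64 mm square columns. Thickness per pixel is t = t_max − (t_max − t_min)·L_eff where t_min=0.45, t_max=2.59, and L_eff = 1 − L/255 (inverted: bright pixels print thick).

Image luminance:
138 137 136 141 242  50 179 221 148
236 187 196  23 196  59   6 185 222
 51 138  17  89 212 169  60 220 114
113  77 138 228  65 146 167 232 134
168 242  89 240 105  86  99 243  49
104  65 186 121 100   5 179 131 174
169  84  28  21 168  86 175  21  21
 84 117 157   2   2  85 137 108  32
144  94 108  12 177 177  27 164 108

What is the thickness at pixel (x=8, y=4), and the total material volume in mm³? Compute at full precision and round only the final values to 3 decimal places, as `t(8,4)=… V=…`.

span = t_max - t_min = 2.59 - 0.45 = 2.140
L(8,4) = 49, L_eff = 1 - 49/255 = 0.807843 (inverted)
t(8,4) = 2.59 - 2.140·0.807843 = 0.861
Σt over all 9·9 pixels = 1020733/8500 ≈ 120.0862353
V = pitch²·Σt = 1.64²·1020733/8500 = 322.984

t(8,4)=0.861 V=322.984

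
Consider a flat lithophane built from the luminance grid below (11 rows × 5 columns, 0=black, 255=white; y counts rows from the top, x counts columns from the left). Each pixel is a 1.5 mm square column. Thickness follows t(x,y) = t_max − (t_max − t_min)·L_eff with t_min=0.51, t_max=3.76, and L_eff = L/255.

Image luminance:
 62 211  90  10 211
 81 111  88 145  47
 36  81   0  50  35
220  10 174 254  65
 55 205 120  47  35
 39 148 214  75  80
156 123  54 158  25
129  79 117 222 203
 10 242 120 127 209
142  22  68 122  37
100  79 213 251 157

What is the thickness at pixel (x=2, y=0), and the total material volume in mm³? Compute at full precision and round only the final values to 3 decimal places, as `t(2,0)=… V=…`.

t(2,0)=2.613 V=288.538

span = t_max - t_min = 3.76 - 0.51 = 3.250
L(2,0) = 90, L_eff = 90/255 = 0.352941
t(2,0) = 3.76 - 3.250·0.352941 = 2.613
Σt over all 11·5 pixels = 32701/255 ≈ 128.2392157
V = pitch²·Σt = 1.5²·32701/255 = 288.538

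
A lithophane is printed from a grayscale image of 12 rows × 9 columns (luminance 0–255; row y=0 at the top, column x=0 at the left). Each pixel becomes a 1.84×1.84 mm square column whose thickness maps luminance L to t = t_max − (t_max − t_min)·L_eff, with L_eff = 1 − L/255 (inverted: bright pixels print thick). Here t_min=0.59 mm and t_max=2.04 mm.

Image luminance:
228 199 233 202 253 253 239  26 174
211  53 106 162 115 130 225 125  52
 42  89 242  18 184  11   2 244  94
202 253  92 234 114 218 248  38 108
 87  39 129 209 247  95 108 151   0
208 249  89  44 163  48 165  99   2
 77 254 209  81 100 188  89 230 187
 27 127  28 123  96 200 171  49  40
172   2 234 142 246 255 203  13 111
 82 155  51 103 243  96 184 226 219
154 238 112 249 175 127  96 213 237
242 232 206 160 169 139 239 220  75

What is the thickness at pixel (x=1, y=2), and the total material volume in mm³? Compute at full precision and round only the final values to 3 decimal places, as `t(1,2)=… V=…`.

span = t_max - t_min = 2.04 - 0.59 = 1.450
L(1,2) = 89, L_eff = 1 - 89/255 = 0.650980 (inverted)
t(1,2) = 2.04 - 1.450·0.650980 = 1.096
Σt over all 12·9 pixels = 156907/1020 ≈ 153.8303922
V = pitch²·Σt = 1.84²·156907/1020 = 520.808

t(1,2)=1.096 V=520.808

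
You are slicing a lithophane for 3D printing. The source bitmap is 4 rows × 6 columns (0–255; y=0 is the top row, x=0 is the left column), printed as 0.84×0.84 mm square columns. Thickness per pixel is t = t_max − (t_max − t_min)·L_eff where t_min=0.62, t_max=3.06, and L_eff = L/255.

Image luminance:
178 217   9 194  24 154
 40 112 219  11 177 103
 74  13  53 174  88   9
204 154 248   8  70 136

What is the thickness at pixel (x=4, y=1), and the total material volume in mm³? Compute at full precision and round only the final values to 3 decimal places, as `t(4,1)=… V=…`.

span = t_max - t_min = 3.06 - 0.62 = 2.440
L(4,1) = 177, L_eff = 177/255 = 0.694118
t(4,1) = 3.06 - 2.440·0.694118 = 1.366
Σt over all 4·6 pixels = 17963/375 ≈ 47.9013333
V = pitch²·Σt = 0.84²·17963/375 = 33.799

t(4,1)=1.366 V=33.799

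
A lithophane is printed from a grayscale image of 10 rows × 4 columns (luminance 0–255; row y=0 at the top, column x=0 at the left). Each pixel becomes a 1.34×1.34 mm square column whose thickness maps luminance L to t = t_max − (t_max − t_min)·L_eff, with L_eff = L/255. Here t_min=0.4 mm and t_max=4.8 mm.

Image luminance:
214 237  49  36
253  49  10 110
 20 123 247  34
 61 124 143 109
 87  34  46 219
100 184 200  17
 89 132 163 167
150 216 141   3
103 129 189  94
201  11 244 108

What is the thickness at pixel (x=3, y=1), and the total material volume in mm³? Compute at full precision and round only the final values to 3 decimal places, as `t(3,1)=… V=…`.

t(3,1)=2.902 V=194.612

span = t_max - t_min = 4.8 - 0.4 = 4.400
L(3,1) = 110, L_eff = 110/255 = 0.431373
t(3,1) = 4.8 - 4.400·0.431373 = 2.902
Σt over all 10·4 pixels = 138188/1275 ≈ 108.3827451
V = pitch²·Σt = 1.34²·138188/1275 = 194.612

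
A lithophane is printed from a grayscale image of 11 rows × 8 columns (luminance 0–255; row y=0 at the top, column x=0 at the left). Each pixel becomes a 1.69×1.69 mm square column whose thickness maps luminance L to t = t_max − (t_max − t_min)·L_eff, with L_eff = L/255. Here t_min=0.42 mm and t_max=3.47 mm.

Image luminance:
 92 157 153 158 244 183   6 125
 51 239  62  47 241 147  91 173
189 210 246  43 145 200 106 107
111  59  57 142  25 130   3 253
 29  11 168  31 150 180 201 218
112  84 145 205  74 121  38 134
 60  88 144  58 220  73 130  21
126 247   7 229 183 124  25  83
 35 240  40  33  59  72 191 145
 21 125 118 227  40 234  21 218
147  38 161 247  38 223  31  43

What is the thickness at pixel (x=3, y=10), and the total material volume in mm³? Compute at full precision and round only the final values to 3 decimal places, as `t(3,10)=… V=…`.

span = t_max - t_min = 3.47 - 0.42 = 3.050
L(3,10) = 247, L_eff = 247/255 = 0.968627
t(3,10) = 3.47 - 3.050·0.968627 = 0.516
Σt over all 11·8 pixels = 181403/1020 ≈ 177.8460784
V = pitch²·Σt = 1.69²·181403/1020 = 507.946

t(3,10)=0.516 V=507.946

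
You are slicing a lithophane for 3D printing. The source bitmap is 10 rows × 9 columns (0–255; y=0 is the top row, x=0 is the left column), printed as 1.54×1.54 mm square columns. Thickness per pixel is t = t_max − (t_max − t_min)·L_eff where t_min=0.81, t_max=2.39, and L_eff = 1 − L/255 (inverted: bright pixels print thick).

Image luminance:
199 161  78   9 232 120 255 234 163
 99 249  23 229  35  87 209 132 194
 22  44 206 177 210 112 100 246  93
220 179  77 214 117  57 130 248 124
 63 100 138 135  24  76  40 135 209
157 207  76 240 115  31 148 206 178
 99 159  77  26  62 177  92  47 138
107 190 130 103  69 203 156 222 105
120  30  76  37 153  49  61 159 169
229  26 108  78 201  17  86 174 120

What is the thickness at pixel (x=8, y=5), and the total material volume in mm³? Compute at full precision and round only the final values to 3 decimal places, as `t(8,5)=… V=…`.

t(8,5)=1.913 V=343.597

span = t_max - t_min = 2.39 - 0.81 = 1.580
L(8,5) = 178, L_eff = 1 - 178/255 = 0.301961 (inverted)
t(8,5) = 2.39 - 1.580·0.301961 = 1.913
Σt over all 10·9 pixels = 923609/6375 ≈ 144.8798431
V = pitch²·Σt = 1.54²·923609/6375 = 343.597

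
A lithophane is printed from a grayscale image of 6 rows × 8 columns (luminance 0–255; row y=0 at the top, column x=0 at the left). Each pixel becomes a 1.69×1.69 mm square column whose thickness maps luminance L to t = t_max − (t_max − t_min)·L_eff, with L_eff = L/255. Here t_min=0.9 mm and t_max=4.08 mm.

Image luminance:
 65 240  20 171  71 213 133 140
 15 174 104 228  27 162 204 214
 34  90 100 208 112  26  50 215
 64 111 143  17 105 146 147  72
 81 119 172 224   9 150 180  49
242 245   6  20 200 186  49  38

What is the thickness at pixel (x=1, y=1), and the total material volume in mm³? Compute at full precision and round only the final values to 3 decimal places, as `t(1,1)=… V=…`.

span = t_max - t_min = 4.08 - 0.9 = 3.180
L(1,1) = 174, L_eff = 174/255 = 0.682353
t(1,1) = 4.08 - 3.180·0.682353 = 1.910
Σt over all 6·8 pixels = 525397/4250 ≈ 123.6228235
V = pitch²·Σt = 1.69²·525397/4250 = 353.079

t(1,1)=1.910 V=353.079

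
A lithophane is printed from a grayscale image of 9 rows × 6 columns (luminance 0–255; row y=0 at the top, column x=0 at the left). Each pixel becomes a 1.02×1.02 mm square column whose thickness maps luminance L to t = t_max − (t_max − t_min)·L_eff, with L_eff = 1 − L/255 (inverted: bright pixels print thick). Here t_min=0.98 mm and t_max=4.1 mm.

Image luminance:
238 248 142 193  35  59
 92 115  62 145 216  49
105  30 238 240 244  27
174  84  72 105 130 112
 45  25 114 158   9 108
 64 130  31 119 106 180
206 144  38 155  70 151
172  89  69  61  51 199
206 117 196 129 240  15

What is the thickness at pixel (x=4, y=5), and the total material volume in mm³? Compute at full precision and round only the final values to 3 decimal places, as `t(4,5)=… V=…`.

span = t_max - t_min = 4.1 - 0.98 = 3.120
L(4,5) = 106, L_eff = 1 - 106/255 = 0.584314 (inverted)
t(4,5) = 4.1 - 3.120·0.584314 = 2.277
Σt over all 9·6 pixels = 282807/2125 ≈ 133.0856471
V = pitch²·Σt = 1.02²·282807/2125 = 138.462

t(4,5)=2.277 V=138.462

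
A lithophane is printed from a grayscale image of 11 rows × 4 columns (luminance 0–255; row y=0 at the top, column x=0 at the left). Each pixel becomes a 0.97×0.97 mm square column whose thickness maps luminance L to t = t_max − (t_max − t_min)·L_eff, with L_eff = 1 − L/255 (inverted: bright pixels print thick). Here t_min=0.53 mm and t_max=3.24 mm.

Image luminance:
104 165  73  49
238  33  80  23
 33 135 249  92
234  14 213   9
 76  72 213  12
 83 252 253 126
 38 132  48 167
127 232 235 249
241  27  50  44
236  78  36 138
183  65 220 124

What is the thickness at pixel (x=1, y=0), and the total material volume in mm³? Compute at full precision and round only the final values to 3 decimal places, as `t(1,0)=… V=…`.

span = t_max - t_min = 3.24 - 0.53 = 2.710
L(1,0) = 165, L_eff = 1 - 165/255 = 0.352941 (inverted)
t(1,0) = 3.24 - 2.710·0.352941 = 2.284
Σt over all 11·4 pixels = 2085431/25500 ≈ 81.7816078
V = pitch²·Σt = 0.97²·2085431/25500 = 76.948

t(1,0)=2.284 V=76.948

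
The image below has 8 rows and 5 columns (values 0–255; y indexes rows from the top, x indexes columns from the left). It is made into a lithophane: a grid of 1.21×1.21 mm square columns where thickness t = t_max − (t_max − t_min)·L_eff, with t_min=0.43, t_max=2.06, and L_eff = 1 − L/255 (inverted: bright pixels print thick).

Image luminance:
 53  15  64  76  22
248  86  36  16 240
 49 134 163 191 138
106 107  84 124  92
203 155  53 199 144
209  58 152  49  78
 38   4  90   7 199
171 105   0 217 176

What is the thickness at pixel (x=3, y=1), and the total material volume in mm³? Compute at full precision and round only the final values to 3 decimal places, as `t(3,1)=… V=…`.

span = t_max - t_min = 2.06 - 0.43 = 1.630
L(3,1) = 16, L_eff = 1 - 16/255 = 0.937255 (inverted)
t(3,1) = 2.06 - 1.630·0.937255 = 0.532
Σt over all 8·5 pixels = 1147813/25500 ≈ 45.0122745
V = pitch²·Σt = 1.21²·1147813/25500 = 65.902

t(3,1)=0.532 V=65.902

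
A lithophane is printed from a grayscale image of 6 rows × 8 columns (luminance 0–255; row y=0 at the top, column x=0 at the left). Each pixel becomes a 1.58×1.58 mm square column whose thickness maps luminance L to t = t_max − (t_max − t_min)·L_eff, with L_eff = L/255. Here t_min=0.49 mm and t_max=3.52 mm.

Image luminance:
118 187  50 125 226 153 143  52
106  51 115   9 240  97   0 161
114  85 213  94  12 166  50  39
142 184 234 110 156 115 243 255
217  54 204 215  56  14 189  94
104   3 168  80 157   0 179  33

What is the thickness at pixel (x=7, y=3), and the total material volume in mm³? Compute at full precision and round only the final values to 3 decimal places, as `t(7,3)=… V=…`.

t(7,3)=0.490 V=249.390

span = t_max - t_min = 3.52 - 0.49 = 3.030
L(7,3) = 255, L_eff = 255/255 = 1.000000
t(7,3) = 3.52 - 3.030·1.000000 = 0.490
Σt over all 6·8 pixels = 212287/2125 ≈ 99.8997647
V = pitch²·Σt = 1.58²·212287/2125 = 249.390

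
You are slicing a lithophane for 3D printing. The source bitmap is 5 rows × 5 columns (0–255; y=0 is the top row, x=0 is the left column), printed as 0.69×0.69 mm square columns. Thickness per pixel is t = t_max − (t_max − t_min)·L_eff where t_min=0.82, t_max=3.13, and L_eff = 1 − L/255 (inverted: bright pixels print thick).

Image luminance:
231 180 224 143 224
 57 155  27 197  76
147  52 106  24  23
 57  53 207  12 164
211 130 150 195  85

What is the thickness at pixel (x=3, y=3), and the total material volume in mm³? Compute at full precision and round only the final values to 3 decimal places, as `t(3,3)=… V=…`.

span = t_max - t_min = 3.13 - 0.82 = 2.310
L(3,3) = 12, L_eff = 1 - 12/255 = 0.952941 (inverted)
t(3,3) = 3.13 - 2.310·0.952941 = 0.929
Σt over all 5·5 pixels = 20763/425 ≈ 48.8541176
V = pitch²·Σt = 0.69²·20763/425 = 23.259

t(3,3)=0.929 V=23.259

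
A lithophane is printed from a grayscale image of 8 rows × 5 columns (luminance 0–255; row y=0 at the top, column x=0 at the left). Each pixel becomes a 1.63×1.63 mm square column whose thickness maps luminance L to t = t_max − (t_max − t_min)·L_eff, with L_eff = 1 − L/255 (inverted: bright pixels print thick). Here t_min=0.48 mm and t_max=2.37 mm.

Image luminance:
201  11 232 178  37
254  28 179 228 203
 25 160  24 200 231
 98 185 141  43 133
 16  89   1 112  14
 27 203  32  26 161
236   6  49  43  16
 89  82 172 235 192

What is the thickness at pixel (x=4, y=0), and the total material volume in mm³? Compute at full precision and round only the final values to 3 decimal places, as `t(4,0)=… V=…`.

span = t_max - t_min = 2.37 - 0.48 = 1.890
L(4,0) = 37, L_eff = 1 - 37/255 = 0.854902 (inverted)
t(4,0) = 2.37 - 1.890·0.854902 = 0.754
Σt over all 8·5 pixels = 113124/2125 ≈ 53.2348235
V = pitch²·Σt = 1.63²·113124/2125 = 141.440

t(4,0)=0.754 V=141.440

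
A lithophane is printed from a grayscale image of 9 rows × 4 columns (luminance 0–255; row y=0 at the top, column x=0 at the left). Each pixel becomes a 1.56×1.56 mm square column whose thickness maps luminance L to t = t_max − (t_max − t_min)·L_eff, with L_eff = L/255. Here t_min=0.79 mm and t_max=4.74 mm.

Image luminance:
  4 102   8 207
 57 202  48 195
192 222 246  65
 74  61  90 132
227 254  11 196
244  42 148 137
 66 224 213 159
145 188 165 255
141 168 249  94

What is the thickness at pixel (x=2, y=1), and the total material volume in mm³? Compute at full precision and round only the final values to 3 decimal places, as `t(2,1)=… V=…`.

span = t_max - t_min = 4.74 - 0.79 = 3.950
L(2,1) = 48, L_eff = 48/255 = 0.188235
t(2,1) = 4.74 - 3.950·0.188235 = 3.996
Σt over all 9·4 pixels = 91403/1020 ≈ 89.6107843
V = pitch²·Σt = 1.56²·91403/1020 = 218.077

t(2,1)=3.996 V=218.077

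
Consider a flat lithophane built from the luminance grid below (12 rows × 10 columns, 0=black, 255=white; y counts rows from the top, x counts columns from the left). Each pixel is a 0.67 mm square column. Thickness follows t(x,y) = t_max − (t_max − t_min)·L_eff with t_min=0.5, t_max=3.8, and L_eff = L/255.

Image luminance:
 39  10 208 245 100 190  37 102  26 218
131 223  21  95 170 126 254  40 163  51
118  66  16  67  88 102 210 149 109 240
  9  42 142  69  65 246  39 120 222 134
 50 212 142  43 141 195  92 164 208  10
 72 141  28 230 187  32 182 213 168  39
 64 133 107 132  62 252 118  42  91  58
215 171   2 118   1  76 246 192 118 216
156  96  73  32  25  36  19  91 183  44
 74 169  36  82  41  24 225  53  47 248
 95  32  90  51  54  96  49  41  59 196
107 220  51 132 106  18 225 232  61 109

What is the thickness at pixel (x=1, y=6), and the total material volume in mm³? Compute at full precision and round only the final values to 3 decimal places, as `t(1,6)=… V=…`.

span = t_max - t_min = 3.8 - 0.5 = 3.300
L(1,6) = 133, L_eff = 133/255 = 0.521569
t(1,6) = 3.8 - 3.300·0.521569 = 2.079
Σt over all 12·10 pixels = 239727/850 ≈ 282.0317647
V = pitch²·Σt = 0.67²·239727/850 = 126.604

t(1,6)=2.079 V=126.604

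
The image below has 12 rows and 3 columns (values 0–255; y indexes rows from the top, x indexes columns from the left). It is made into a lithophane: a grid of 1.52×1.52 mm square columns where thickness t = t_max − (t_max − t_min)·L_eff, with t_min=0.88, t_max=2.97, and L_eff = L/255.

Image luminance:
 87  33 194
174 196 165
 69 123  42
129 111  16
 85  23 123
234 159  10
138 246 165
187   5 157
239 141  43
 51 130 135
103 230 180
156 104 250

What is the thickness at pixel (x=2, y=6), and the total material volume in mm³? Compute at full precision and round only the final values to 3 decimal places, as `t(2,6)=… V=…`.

t(2,6)=1.618 V=159.296

span = t_max - t_min = 2.97 - 0.88 = 2.090
L(2,6) = 165, L_eff = 165/255 = 0.647059
t(2,6) = 2.97 - 2.090·0.647059 = 1.618
Σt over all 12·3 pixels = 1758163/25500 ≈ 68.9475686
V = pitch²·Σt = 1.52²·1758163/25500 = 159.296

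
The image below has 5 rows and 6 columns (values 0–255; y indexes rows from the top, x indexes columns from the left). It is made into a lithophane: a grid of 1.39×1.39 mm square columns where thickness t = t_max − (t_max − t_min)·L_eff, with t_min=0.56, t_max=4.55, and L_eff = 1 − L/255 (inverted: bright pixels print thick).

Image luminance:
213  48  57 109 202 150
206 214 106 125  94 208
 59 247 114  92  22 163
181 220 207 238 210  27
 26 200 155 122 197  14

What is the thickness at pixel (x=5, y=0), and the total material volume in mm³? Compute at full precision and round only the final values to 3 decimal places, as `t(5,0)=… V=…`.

t(5,0)=2.907 V=160.218

span = t_max - t_min = 4.55 - 0.56 = 3.990
L(5,0) = 150, L_eff = 1 - 150/255 = 0.411765 (inverted)
t(5,0) = 4.55 - 3.990·0.411765 = 2.907
Σt over all 5·6 pixels = 352429/4250 ≈ 82.9244706
V = pitch²·Σt = 1.39²·352429/4250 = 160.218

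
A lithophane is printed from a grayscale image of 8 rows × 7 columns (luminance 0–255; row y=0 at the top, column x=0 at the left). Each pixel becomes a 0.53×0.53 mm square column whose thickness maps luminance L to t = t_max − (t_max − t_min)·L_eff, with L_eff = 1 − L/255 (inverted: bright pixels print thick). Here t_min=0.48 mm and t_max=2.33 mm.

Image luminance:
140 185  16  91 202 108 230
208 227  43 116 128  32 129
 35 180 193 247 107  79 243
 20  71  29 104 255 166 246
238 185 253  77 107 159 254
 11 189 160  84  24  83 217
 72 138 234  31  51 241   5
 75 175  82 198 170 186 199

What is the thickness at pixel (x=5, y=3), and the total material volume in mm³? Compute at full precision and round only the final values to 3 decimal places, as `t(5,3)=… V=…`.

span = t_max - t_min = 2.33 - 0.48 = 1.850
L(5,3) = 166, L_eff = 1 - 166/255 = 0.349020 (inverted)
t(5,3) = 2.33 - 1.850·0.349020 = 1.684
Σt over all 8·7 pixels = 35252/425 ≈ 82.9458824
V = pitch²·Σt = 0.53²·35252/425 = 23.299

t(5,3)=1.684 V=23.299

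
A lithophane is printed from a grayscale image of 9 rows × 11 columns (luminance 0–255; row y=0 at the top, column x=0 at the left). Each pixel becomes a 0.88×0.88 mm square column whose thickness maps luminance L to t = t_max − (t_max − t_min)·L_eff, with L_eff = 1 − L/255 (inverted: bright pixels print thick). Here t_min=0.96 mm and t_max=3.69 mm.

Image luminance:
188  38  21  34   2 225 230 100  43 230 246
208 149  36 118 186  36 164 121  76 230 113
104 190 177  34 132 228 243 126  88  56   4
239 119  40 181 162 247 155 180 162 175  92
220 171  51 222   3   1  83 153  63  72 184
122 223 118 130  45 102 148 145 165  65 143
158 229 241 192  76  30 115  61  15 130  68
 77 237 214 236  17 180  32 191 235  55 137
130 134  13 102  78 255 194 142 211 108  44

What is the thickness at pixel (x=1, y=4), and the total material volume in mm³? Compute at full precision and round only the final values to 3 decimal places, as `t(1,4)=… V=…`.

t(1,4)=2.791 V=180.498

span = t_max - t_min = 3.69 - 0.96 = 2.730
L(1,4) = 171, L_eff = 1 - 171/255 = 0.329412 (inverted)
t(1,4) = 3.69 - 2.730·0.329412 = 2.791
Σt over all 9·11 pixels = 990597/4250 ≈ 233.0816471
V = pitch²·Σt = 0.88²·990597/4250 = 180.498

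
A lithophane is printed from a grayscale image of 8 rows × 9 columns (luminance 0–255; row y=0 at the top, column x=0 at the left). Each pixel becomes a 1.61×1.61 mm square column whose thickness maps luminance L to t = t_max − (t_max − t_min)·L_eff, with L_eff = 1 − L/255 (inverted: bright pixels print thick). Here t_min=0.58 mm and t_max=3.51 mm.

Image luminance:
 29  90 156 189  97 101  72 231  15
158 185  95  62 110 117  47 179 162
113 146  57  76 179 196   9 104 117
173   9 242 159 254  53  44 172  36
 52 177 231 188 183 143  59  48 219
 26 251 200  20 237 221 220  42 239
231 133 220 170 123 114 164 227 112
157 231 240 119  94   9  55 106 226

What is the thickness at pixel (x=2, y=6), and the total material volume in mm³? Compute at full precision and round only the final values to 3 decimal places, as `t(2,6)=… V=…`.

t(2,6)=3.108 V=397.774

span = t_max - t_min = 3.51 - 0.58 = 2.930
L(2,6) = 220, L_eff = 1 - 220/255 = 0.137255 (inverted)
t(2,6) = 3.51 - 2.930·0.137255 = 3.108
Σt over all 8·9 pixels = 3913133/25500 ≈ 153.4561961
V = pitch²·Σt = 1.61²·3913133/25500 = 397.774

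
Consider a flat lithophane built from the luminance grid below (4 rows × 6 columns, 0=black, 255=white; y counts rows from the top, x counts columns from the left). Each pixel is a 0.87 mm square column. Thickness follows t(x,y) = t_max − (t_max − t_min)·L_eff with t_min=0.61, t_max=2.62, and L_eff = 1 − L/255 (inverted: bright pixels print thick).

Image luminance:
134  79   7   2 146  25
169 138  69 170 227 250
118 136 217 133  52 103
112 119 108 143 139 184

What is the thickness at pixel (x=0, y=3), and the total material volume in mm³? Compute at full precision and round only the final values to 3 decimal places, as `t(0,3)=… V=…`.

span = t_max - t_min = 2.62 - 0.61 = 2.010
L(0,3) = 112, L_eff = 1 - 112/255 = 0.560784 (inverted)
t(0,3) = 2.62 - 2.010·0.560784 = 1.493
Σt over all 4·6 pixels = 3241/85 ≈ 38.1294118
V = pitch²·Σt = 0.87²·3241/85 = 28.860

t(0,3)=1.493 V=28.860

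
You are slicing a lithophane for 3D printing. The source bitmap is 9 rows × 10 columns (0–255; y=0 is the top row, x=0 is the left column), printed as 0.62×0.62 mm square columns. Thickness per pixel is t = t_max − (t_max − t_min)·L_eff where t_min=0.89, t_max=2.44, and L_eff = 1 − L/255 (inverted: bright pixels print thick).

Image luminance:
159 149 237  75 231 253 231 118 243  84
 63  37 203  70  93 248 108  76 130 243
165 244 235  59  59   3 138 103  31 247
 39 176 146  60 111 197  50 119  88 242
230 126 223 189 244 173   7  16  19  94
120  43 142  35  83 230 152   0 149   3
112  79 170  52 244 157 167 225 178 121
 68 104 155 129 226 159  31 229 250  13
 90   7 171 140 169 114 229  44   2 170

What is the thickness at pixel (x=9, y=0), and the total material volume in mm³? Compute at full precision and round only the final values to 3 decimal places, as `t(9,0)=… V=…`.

t(9,0)=1.401 V=58.469

span = t_max - t_min = 2.44 - 0.89 = 1.550
L(9,0) = 84, L_eff = 1 - 84/255 = 0.670588 (inverted)
t(9,0) = 2.44 - 1.550·0.670588 = 1.401
Σt over all 9·10 pixels = 193934/1275 ≈ 152.1050980
V = pitch²·Σt = 0.62²·193934/1275 = 58.469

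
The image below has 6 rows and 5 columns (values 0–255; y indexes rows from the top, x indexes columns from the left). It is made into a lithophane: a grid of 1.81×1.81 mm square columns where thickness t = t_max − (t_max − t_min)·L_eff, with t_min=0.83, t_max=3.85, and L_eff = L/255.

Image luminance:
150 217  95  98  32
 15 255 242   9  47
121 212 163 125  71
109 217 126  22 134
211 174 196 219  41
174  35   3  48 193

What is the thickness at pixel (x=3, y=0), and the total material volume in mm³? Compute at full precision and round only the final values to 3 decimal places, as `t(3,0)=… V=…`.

span = t_max - t_min = 3.85 - 0.83 = 3.020
L(3,0) = 98, L_eff = 98/255 = 0.384314
t(3,0) = 3.85 - 3.020·0.384314 = 2.689
Σt over all 6·5 pixels = 905771/12750 ≈ 71.0408627
V = pitch²·Σt = 1.81²·905771/12750 = 232.737

t(3,0)=2.689 V=232.737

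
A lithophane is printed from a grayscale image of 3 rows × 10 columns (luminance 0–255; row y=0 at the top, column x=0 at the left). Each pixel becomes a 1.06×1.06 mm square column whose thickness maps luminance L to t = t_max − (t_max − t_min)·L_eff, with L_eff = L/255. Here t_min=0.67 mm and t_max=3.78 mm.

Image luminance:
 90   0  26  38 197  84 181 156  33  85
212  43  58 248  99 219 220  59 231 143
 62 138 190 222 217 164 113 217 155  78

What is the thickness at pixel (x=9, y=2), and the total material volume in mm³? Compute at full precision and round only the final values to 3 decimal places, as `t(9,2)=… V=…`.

span = t_max - t_min = 3.78 - 0.67 = 3.110
L(9,2) = 78, L_eff = 78/255 = 0.305882
t(9,2) = 3.78 - 3.110·0.305882 = 2.829
Σt over all 3·10 pixels = 64.884
V = pitch²·Σt = 1.06²·64.884 = 72.904

t(9,2)=2.829 V=72.904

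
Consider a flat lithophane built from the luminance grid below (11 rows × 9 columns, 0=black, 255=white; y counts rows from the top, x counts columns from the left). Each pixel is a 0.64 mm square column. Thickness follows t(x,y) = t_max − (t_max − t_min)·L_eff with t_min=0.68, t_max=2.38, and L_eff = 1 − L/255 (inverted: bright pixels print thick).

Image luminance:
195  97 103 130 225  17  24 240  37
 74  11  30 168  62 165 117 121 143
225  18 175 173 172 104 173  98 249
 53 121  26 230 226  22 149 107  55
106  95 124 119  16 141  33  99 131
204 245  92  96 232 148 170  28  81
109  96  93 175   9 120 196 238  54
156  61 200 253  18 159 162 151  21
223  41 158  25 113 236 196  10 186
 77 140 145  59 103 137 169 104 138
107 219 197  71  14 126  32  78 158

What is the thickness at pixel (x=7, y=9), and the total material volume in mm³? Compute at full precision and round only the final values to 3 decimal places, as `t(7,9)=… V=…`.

span = t_max - t_min = 2.38 - 0.68 = 1.700
L(7,9) = 104, L_eff = 1 - 104/255 = 0.592157 (inverted)
t(7,9) = 2.38 - 1.700·0.592157 = 1.373
Σt over all 11·9 pixels = 11063/75 ≈ 147.5066667
V = pitch²·Σt = 0.64²·11063/75 = 60.419

t(7,9)=1.373 V=60.419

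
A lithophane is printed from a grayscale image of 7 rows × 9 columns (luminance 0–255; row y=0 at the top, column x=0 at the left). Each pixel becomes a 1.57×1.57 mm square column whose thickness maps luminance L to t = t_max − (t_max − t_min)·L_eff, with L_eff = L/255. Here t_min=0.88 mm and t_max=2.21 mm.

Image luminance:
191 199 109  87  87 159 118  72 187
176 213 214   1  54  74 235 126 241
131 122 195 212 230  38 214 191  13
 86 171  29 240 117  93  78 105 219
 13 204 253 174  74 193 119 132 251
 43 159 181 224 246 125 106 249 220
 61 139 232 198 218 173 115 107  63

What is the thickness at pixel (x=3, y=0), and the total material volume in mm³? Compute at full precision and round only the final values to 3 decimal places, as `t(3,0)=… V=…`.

t(3,0)=1.756 V=223.639

span = t_max - t_min = 2.21 - 0.88 = 1.330
L(3,0) = 87, L_eff = 87/255 = 0.341176
t(3,0) = 2.21 - 1.330·0.341176 = 1.756
Σt over all 7·9 pixels = 68047/750 ≈ 90.7293333
V = pitch²·Σt = 1.57²·68047/750 = 223.639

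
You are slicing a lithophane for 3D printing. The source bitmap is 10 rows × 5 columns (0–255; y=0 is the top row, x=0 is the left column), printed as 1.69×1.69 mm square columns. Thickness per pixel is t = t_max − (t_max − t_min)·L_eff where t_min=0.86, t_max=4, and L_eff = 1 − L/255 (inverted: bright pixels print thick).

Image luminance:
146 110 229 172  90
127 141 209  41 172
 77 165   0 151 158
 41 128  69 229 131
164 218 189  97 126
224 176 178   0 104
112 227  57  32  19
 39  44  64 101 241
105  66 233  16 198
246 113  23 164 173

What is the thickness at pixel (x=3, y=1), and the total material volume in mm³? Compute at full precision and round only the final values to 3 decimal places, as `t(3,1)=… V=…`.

t(3,1)=1.365 V=345.609

span = t_max - t_min = 4 - 0.86 = 3.140
L(3,1) = 41, L_eff = 1 - 41/255 = 0.839216 (inverted)
t(3,1) = 4 - 3.140·0.839216 = 1.365
Σt over all 10·5 pixels = 308569/2550 ≈ 121.0074510
V = pitch²·Σt = 1.69²·308569/2550 = 345.609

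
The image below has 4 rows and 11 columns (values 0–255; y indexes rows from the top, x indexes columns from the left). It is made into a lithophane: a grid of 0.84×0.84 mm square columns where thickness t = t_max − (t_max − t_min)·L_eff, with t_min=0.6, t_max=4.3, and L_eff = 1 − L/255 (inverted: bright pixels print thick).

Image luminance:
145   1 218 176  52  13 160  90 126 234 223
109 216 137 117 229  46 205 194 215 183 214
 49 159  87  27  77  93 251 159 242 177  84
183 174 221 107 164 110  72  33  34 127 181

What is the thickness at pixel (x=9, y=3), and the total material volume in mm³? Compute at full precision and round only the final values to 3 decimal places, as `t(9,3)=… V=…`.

span = t_max - t_min = 4.3 - 0.6 = 3.700
L(9,3) = 127, L_eff = 1 - 127/255 = 0.501961 (inverted)
t(9,3) = 4.3 - 3.700·0.501961 = 2.443
Σt over all 4·11 pixels = 48923/425 ≈ 115.1129412
V = pitch²·Σt = 0.84²·48923/425 = 81.224

t(9,3)=2.443 V=81.224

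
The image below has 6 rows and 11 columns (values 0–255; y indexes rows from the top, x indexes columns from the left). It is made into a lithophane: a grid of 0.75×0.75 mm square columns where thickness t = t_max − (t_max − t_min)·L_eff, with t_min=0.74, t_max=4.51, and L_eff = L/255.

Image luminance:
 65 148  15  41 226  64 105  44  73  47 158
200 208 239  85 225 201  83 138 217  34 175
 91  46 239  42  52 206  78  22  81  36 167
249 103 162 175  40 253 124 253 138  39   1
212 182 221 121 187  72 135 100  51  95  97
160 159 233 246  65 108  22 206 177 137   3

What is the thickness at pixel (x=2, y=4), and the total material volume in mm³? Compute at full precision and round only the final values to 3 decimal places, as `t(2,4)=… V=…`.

t(2,4)=1.243 V=97.769

span = t_max - t_min = 4.51 - 0.74 = 3.770
L(2,4) = 221, L_eff = 221/255 = 0.866667
t(2,4) = 4.51 - 3.770·0.866667 = 1.243
Σt over all 6·11 pixels = 4432201/25500 ≈ 173.8118039
V = pitch²·Σt = 0.75²·4432201/25500 = 97.769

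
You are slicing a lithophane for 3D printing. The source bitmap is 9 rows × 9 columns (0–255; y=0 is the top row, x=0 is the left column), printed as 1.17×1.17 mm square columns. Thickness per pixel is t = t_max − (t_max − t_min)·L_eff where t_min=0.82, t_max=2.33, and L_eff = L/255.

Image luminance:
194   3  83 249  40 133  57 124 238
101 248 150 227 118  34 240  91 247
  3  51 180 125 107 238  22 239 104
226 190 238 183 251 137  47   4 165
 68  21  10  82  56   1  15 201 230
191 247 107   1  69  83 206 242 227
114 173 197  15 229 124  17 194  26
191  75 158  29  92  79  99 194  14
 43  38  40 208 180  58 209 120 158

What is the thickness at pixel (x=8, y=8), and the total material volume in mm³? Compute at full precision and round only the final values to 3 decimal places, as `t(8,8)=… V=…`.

span = t_max - t_min = 2.33 - 0.82 = 1.510
L(8,8) = 158, L_eff = 158/255 = 0.619608
t(8,8) = 2.33 - 1.510·0.619608 = 1.394
Σt over all 9·9 pixels = 1089899/8500 ≈ 128.2234118
V = pitch²·Σt = 1.17²·1089899/8500 = 175.525

t(8,8)=1.394 V=175.525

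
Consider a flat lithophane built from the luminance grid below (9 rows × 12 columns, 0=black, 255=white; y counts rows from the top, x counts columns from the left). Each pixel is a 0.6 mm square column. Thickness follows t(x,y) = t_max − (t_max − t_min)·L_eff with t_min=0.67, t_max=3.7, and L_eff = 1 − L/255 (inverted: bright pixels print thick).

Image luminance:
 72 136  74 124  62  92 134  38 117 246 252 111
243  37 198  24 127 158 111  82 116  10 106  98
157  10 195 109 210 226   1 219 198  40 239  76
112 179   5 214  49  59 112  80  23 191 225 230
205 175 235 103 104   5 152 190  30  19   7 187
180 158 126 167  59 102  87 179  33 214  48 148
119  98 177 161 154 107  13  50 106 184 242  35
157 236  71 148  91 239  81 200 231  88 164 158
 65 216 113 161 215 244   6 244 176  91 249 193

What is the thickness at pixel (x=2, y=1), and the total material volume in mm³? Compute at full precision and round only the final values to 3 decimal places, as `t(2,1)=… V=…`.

t(2,1)=3.023 V=86.463

span = t_max - t_min = 3.7 - 0.67 = 3.030
L(2,1) = 198, L_eff = 1 - 198/255 = 0.223529 (inverted)
t(2,1) = 3.7 - 3.030·0.223529 = 3.023
Σt over all 9·12 pixels = 2041483/8500 ≈ 240.1744706
V = pitch²·Σt = 0.6²·2041483/8500 = 86.463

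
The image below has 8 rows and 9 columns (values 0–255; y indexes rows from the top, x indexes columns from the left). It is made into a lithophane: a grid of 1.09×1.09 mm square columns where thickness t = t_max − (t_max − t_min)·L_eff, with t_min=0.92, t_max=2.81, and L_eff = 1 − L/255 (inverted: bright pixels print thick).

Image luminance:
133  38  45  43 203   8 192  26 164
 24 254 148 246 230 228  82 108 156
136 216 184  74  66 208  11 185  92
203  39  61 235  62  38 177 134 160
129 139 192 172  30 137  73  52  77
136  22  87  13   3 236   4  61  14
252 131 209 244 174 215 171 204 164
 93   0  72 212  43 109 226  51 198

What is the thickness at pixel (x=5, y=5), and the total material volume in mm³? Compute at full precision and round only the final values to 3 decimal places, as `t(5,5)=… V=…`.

t(5,5)=2.669 V=157.548

span = t_max - t_min = 2.81 - 0.92 = 1.890
L(5,5) = 236, L_eff = 1 - 236/255 = 0.074510 (inverted)
t(5,5) = 2.81 - 1.890·0.074510 = 2.669
Σt over all 8·9 pixels = 563571/4250 ≈ 132.6049412
V = pitch²·Σt = 1.09²·563571/4250 = 157.548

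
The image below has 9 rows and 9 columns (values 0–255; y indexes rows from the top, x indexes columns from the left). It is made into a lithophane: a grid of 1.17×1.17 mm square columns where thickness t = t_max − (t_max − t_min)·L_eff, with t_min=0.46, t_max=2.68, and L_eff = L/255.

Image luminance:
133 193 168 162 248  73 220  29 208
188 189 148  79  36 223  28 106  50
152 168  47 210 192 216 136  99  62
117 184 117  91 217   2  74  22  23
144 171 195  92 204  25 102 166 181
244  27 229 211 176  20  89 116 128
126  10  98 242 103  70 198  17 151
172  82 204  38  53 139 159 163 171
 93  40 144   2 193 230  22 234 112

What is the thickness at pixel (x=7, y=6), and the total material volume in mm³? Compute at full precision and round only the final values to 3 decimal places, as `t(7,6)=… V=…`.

span = t_max - t_min = 2.68 - 0.46 = 2.220
L(7,6) = 17, L_eff = 17/255 = 0.066667
t(7,6) = 2.68 - 2.220·0.066667 = 2.532
Σt over all 9·9 pixels = 268969/2125 ≈ 126.5736471
V = pitch²·Σt = 1.17²·268969/2125 = 173.267

t(7,6)=2.532 V=173.267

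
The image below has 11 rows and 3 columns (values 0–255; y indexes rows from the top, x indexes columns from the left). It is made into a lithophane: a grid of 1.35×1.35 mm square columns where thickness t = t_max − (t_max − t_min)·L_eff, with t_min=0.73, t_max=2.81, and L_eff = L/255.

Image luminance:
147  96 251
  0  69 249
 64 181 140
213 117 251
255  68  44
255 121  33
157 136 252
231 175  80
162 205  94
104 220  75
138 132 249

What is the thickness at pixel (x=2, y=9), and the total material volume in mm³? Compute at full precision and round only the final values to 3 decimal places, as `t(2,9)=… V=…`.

t(2,9)=2.198 V=95.206

span = t_max - t_min = 2.81 - 0.73 = 2.080
L(2,9) = 75, L_eff = 75/255 = 0.294118
t(2,9) = 2.81 - 2.080·0.294118 = 2.198
Σt over all 11·3 pixels = 78359/1500 ≈ 52.2393333
V = pitch²·Σt = 1.35²·78359/1500 = 95.206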